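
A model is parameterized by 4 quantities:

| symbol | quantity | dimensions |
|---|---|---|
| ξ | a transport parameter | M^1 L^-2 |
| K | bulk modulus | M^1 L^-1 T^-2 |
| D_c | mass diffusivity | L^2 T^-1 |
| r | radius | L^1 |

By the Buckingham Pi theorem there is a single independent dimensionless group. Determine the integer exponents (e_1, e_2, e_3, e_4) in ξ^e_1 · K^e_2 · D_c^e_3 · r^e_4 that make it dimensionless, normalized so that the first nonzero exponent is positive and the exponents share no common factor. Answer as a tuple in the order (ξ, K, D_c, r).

M: e_1·(1) + e_2·(1) + e_3·(0) + e_4·(0) = 0
L: e_1·(-2) + e_2·(-1) + e_3·(2) + e_4·(1) = 0
T: e_1·(0) + e_2·(-2) + e_3·(-1) + e_4·(0) = 0
Solving this homogeneous linear system for the smallest-integer solution (first nonzero entry positive) gives (1, -1, 2, -3).

(1, -1, 2, -3)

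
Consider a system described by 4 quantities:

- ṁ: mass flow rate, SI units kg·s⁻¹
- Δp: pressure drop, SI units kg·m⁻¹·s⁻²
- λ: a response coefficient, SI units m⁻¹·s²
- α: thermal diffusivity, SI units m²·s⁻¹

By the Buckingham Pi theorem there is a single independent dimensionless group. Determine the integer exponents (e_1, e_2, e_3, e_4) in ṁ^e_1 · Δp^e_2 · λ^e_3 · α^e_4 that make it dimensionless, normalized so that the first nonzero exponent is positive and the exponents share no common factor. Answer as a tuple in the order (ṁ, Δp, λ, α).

M: e_1·(1) + e_2·(1) + e_3·(0) + e_4·(0) = 0
L: e_1·(0) + e_2·(-1) + e_3·(-1) + e_4·(2) = 0
T: e_1·(-1) + e_2·(-2) + e_3·(2) + e_4·(-1) = 0
Solving this homogeneous linear system for the smallest-integer solution (first nonzero entry positive) gives (1, -1, -1, -1).

(1, -1, -1, -1)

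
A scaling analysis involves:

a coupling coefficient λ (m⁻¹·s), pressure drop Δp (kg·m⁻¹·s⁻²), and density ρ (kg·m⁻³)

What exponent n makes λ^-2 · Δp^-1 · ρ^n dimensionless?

1

Balance the M exponent: (1)·n from ρ, plus −2·(0) − (1) = -1 from the rest, must sum to zero.
n − 1 = 0, so n = 1.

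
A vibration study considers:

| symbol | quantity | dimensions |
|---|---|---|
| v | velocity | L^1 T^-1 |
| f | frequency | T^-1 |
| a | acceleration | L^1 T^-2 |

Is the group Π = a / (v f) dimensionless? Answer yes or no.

Sum the exponent of each base dimension across the product:
  L: −[v]_L − [f]_L + [a]_L = −(1) − (0) + (1) = 0
  T: −[v]_T − [f]_T + [a]_T = −(-1) − (-1) + (-2) = 0
All base exponents vanish — dimensionless.

yes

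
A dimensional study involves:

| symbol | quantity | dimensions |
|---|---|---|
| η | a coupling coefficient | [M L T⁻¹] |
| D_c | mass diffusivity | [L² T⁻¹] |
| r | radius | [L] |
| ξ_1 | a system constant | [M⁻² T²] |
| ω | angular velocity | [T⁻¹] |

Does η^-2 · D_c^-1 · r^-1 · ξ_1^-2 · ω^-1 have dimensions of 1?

Sum the exponent of each base dimension across the product:
  M: −2·[η]_M − [D_c]_M − [r]_M − 2·[ξ_1]_M − [ω]_M = −2·(1) − (0) − (0) − 2·(-2) − (0) = 2
  L: −2·[η]_L − [D_c]_L − [r]_L − 2·[ξ_1]_L − [ω]_L = −2·(1) − (2) − (1) − 2·(0) − (0) = -5
  T: −2·[η]_T − [D_c]_T − [r]_T − 2·[ξ_1]_T − [ω]_T = −2·(-1) − (-1) − (0) − 2·(2) − (-1) = 0
Net dimensions [M² L⁻⁵] ≠ [1] — not dimensionless.

no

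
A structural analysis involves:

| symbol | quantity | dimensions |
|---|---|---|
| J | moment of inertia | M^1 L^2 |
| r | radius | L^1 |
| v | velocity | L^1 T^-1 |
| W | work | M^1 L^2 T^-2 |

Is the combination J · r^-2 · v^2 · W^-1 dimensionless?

Sum the exponent of each base dimension across the product:
  M: [J]_M − 2·[r]_M + 2·[v]_M − [W]_M = (1) − 2·(0) + 2·(0) − (1) = 0
  L: [J]_L − 2·[r]_L + 2·[v]_L − [W]_L = (2) − 2·(1) + 2·(1) − (2) = 0
  T: [J]_T − 2·[r]_T + 2·[v]_T − [W]_T = (0) − 2·(0) + 2·(-1) − (-2) = 0
All base exponents vanish — dimensionless.

yes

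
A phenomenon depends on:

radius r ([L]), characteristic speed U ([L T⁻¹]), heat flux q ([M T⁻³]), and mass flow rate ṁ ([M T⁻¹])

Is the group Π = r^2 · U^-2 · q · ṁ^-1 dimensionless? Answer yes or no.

yes

Sum the exponent of each base dimension across the product:
  M: 2·[r]_M − 2·[U]_M + [q]_M − [ṁ]_M = 2·(0) − 2·(0) + (1) − (1) = 0
  L: 2·[r]_L − 2·[U]_L + [q]_L − [ṁ]_L = 2·(1) − 2·(1) + (0) − (0) = 0
  T: 2·[r]_T − 2·[U]_T + [q]_T − [ṁ]_T = 2·(0) − 2·(-1) + (-3) − (-1) = 0
All base exponents vanish — dimensionless.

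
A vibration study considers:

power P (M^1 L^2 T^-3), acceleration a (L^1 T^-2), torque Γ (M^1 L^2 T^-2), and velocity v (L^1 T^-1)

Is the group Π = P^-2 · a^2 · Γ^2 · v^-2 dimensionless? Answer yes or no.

Sum the exponent of each base dimension across the product:
  M: −2·[P]_M + 2·[a]_M + 2·[Γ]_M − 2·[v]_M = −2·(1) + 2·(0) + 2·(1) − 2·(0) = 0
  L: −2·[P]_L + 2·[a]_L + 2·[Γ]_L − 2·[v]_L = −2·(2) + 2·(1) + 2·(2) − 2·(1) = 0
  T: −2·[P]_T + 2·[a]_T + 2·[Γ]_T − 2·[v]_T = −2·(-3) + 2·(-2) + 2·(-2) − 2·(-1) = 0
All base exponents vanish — dimensionless.

yes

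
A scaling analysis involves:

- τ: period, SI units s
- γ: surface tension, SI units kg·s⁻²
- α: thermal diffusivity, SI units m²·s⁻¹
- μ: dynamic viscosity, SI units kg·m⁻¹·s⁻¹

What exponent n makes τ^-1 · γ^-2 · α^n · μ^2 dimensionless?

1

Balance the L exponent: (2)·n from α, plus −(0) − 2·(0) + 2·(-1) = -2 from the rest, must sum to zero.
2n − 2 = 0, so n = 1.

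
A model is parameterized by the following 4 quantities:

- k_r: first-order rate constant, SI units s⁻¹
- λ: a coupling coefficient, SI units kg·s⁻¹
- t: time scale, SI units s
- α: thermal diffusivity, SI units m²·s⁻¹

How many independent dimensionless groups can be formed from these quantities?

1

There are 4 variables and 3 base dimensions (M, L, T).
The dimension matrix has rank 3.
Independent dimensionless groups: 4 − 3 = 1.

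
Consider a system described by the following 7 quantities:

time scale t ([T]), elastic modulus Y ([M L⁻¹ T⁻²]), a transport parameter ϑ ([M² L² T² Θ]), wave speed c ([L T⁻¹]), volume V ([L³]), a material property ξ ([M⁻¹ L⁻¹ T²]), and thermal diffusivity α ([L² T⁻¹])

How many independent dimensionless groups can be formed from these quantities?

3

There are 7 variables and 4 base dimensions (M, L, T, Θ).
The dimension matrix has rank 4.
Independent dimensionless groups: 7 − 4 = 3.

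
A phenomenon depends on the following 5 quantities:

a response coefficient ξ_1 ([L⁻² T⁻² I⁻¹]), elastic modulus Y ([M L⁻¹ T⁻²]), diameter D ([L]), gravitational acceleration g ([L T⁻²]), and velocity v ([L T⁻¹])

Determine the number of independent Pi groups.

1

There are 5 variables and 4 base dimensions (M, L, T, I).
The dimension matrix has rank 4.
Independent dimensionless groups: 5 − 4 = 1.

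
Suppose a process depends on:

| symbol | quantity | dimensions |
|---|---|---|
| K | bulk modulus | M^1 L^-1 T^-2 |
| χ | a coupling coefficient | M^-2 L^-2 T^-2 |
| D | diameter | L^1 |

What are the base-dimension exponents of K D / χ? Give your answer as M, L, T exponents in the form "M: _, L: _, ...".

M: 3, L: 2, T: 0

Collect each base-dimension exponent across the product:
  M: (1) − (-2) + (0) = 3
  L: (-1) − (-2) + (1) = 2
  T: (-2) − (-2) + (0) = 0
So the dimensions are [M³ L²].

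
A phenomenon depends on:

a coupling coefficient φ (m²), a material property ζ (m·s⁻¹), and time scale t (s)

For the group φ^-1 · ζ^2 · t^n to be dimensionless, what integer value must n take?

Balance the T exponent: (1)·n from t, plus −(0) + 2·(-1) = -2 from the rest, must sum to zero.
n − 2 = 0, so n = 2.

2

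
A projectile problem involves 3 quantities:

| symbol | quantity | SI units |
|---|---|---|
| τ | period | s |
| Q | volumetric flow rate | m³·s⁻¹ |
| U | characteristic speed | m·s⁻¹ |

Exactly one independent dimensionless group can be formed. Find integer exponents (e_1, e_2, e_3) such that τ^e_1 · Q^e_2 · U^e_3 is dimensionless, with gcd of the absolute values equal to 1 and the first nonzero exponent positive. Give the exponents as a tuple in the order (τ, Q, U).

L: e_1·(0) + e_2·(3) + e_3·(1) = 0
T: e_1·(1) + e_2·(-1) + e_3·(-1) = 0
Solving this homogeneous linear system for the smallest-integer solution (first nonzero entry positive) gives (2, -1, 3).

(2, -1, 3)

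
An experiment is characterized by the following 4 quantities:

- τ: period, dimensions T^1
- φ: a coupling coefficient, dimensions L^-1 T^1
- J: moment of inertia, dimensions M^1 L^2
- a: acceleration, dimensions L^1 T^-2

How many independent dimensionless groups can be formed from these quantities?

1

There are 4 variables and 3 base dimensions (M, L, T).
The dimension matrix has rank 3.
Independent dimensionless groups: 4 − 3 = 1.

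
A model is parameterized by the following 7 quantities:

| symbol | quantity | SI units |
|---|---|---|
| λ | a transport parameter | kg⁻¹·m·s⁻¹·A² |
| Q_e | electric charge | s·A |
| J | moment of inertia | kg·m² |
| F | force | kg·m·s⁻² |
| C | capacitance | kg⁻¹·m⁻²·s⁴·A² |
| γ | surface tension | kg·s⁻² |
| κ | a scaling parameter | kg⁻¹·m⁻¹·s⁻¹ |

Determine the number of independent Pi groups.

There are 7 variables and 4 base dimensions (M, L, T, I).
The dimension matrix has rank 4.
Independent dimensionless groups: 7 − 4 = 3.

3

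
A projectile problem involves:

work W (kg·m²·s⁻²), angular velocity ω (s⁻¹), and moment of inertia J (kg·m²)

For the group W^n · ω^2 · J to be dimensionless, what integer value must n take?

Balance the M exponent: (1)·n from W, plus 2·(0) + (1) = 1 from the rest, must sum to zero.
n + 1 = 0, so n = -1.

-1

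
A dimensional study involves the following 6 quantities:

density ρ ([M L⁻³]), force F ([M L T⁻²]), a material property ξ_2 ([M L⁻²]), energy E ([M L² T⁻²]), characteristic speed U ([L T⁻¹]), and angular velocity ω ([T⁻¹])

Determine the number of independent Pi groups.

3

There are 6 variables and 3 base dimensions (M, L, T).
The dimension matrix has rank 3.
Independent dimensionless groups: 6 − 3 = 3.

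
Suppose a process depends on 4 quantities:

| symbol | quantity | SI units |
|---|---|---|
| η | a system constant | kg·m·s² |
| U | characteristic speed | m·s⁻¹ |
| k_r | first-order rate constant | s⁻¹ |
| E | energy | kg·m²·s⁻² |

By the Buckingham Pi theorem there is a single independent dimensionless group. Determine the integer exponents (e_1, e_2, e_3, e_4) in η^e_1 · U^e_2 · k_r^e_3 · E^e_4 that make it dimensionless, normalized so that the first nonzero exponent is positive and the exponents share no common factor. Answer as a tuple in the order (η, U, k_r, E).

(1, 1, 3, -1)

M: e_1·(1) + e_2·(0) + e_3·(0) + e_4·(1) = 0
L: e_1·(1) + e_2·(1) + e_3·(0) + e_4·(2) = 0
T: e_1·(2) + e_2·(-1) + e_3·(-1) + e_4·(-2) = 0
Solving this homogeneous linear system for the smallest-integer solution (first nonzero entry positive) gives (1, 1, 3, -1).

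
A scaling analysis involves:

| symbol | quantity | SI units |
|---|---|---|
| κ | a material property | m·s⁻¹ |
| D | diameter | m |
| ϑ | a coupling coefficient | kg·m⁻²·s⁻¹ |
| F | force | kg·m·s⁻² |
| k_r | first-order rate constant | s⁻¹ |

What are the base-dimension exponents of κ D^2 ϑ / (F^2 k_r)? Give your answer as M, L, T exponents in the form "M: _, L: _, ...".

M: -1, L: -1, T: 3

Collect each base-dimension exponent across the product:
  M: (0) + 2·(0) + (1) − 2·(1) − (0) = -1
  L: (1) + 2·(1) + (-2) − 2·(1) − (0) = -1
  T: (-1) + 2·(0) + (-1) − 2·(-2) − (-1) = 3
So the dimensions are [M⁻¹ L⁻¹ T³].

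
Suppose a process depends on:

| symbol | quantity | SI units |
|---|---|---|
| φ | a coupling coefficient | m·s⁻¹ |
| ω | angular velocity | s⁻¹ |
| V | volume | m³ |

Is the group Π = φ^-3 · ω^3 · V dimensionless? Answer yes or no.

yes

Sum the exponent of each base dimension across the product:
  L: −3·[φ]_L + 3·[ω]_L + [V]_L = −3·(1) + 3·(0) + (3) = 0
  T: −3·[φ]_T + 3·[ω]_T + [V]_T = −3·(-1) + 3·(-1) + (0) = 0
All base exponents vanish — dimensionless.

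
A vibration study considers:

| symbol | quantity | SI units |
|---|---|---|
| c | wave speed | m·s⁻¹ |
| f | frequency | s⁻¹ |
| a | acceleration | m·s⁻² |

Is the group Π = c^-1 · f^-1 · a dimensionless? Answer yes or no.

yes

Sum the exponent of each base dimension across the product:
  M: −[c]_M − [f]_M + [a]_M = −(0) − (0) + (0) = 0
  L: −[c]_L − [f]_L + [a]_L = −(1) − (0) + (1) = 0
  T: −[c]_T − [f]_T + [a]_T = −(-1) − (-1) + (-2) = 0
  N: −[c]_N − [f]_N + [a]_N = −(0) − (0) + (0) = 0
All base exponents vanish — dimensionless.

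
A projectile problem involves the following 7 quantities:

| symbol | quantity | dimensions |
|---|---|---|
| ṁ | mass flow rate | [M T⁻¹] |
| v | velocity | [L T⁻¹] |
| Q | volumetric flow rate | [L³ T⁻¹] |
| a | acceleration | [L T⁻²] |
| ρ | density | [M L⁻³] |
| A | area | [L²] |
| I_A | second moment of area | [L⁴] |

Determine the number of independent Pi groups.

4

There are 7 variables and 3 base dimensions (M, L, T).
The dimension matrix has rank 3.
Independent dimensionless groups: 7 − 3 = 4.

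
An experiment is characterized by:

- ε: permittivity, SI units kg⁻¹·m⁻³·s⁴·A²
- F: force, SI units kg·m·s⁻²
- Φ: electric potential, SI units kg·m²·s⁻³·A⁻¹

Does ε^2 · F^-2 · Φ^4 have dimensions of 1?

Sum the exponent of each base dimension across the product:
  M: 2·[ε]_M − 2·[F]_M + 4·[Φ]_M = 2·(-1) − 2·(1) + 4·(1) = 0
  L: 2·[ε]_L − 2·[F]_L + 4·[Φ]_L = 2·(-3) − 2·(1) + 4·(2) = 0
  T: 2·[ε]_T − 2·[F]_T + 4·[Φ]_T = 2·(4) − 2·(-2) + 4·(-3) = 0
  I: 2·[ε]_I − 2·[F]_I + 4·[Φ]_I = 2·(2) − 2·(0) + 4·(-1) = 0
All base exponents vanish — dimensionless.

yes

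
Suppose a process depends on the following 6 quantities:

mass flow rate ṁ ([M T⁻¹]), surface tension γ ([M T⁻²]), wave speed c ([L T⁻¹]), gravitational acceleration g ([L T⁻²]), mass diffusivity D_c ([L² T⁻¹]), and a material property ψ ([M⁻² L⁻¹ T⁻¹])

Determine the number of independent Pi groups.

There are 6 variables and 3 base dimensions (M, L, T).
The dimension matrix has rank 3.
Independent dimensionless groups: 6 − 3 = 3.

3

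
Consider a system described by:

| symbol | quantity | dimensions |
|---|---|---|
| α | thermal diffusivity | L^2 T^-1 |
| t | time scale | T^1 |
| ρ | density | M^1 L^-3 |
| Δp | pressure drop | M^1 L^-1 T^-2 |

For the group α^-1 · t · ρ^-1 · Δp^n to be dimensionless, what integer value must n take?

1

Balance the M exponent: (1)·n from Δp, plus −(0) + (0) − (1) = -1 from the rest, must sum to zero.
n − 1 = 0, so n = 1.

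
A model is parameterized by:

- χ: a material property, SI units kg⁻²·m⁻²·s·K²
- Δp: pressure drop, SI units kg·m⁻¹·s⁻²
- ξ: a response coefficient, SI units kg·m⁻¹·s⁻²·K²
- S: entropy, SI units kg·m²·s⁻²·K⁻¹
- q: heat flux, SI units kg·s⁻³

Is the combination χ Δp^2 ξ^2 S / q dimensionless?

no

Sum the exponent of each base dimension across the product:
  M: [χ]_M + 2·[Δp]_M + 2·[ξ]_M + [S]_M − [q]_M = (-2) + 2·(1) + 2·(1) + (1) − (1) = 2
  L: [χ]_L + 2·[Δp]_L + 2·[ξ]_L + [S]_L − [q]_L = (-2) + 2·(-1) + 2·(-1) + (2) − (0) = -4
  T: [χ]_T + 2·[Δp]_T + 2·[ξ]_T + [S]_T − [q]_T = (1) + 2·(-2) + 2·(-2) + (-2) − (-3) = -6
  Θ: [χ]_Θ + 2·[Δp]_Θ + 2·[ξ]_Θ + [S]_Θ − [q]_Θ = (2) + 2·(0) + 2·(2) + (-1) − (0) = 5
Net dimensions [M² L⁻⁴ T⁻⁶ Θ⁵] ≠ [1] — not dimensionless.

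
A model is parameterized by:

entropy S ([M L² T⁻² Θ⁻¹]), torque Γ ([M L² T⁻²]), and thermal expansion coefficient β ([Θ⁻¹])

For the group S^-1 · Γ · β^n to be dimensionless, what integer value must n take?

1

Balance the Θ exponent: (-1)·n from β, plus −(-1) + (0) = 1 from the rest, must sum to zero.
−n + 1 = 0, so n = 1.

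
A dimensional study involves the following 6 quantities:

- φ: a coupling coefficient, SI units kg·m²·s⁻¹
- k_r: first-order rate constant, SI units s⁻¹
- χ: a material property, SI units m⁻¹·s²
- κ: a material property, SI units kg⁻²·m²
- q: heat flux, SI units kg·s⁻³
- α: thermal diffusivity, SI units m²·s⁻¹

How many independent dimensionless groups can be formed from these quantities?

3

There are 6 variables and 3 base dimensions (M, L, T).
The dimension matrix has rank 3.
Independent dimensionless groups: 6 − 3 = 3.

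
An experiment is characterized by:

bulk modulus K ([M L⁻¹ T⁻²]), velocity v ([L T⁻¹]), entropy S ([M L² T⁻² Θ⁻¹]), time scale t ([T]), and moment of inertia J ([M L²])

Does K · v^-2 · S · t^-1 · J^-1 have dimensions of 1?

Sum the exponent of each base dimension across the product:
  M: [K]_M − 2·[v]_M + [S]_M − [t]_M − [J]_M = (1) − 2·(0) + (1) − (0) − (1) = 1
  L: [K]_L − 2·[v]_L + [S]_L − [t]_L − [J]_L = (-1) − 2·(1) + (2) − (0) − (2) = -3
  T: [K]_T − 2·[v]_T + [S]_T − [t]_T − [J]_T = (-2) − 2·(-1) + (-2) − (1) − (0) = -3
  Θ: [K]_Θ − 2·[v]_Θ + [S]_Θ − [t]_Θ − [J]_Θ = (0) − 2·(0) + (-1) − (0) − (0) = -1
Net dimensions [M L⁻³ T⁻³ Θ⁻¹] ≠ [1] — not dimensionless.

no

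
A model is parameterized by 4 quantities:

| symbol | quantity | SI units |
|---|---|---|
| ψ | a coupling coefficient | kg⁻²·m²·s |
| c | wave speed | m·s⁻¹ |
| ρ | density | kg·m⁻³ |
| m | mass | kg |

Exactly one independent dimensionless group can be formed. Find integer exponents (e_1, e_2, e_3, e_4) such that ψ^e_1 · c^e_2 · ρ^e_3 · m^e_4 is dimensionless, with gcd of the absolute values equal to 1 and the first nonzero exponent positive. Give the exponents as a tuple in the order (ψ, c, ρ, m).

(1, 1, 1, 1)

M: e_1·(-2) + e_2·(0) + e_3·(1) + e_4·(1) = 0
L: e_1·(2) + e_2·(1) + e_3·(-3) + e_4·(0) = 0
T: e_1·(1) + e_2·(-1) + e_3·(0) + e_4·(0) = 0
Solving this homogeneous linear system for the smallest-integer solution (first nonzero entry positive) gives (1, 1, 1, 1).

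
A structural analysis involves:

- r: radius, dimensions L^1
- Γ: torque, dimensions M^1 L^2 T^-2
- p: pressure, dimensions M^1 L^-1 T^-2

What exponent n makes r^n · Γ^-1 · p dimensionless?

3

Balance the L exponent: (1)·n from r, plus −(2) + (-1) = -3 from the rest, must sum to zero.
n − 3 = 0, so n = 3.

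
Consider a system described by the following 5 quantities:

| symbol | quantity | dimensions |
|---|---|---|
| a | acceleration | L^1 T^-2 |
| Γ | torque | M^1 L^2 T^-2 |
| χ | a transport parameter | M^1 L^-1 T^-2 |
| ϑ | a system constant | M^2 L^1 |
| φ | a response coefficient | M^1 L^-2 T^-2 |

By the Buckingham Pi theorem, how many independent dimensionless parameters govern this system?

2

There are 5 variables and 3 base dimensions (M, L, T).
The dimension matrix has rank 3.
Independent dimensionless groups: 5 − 3 = 2.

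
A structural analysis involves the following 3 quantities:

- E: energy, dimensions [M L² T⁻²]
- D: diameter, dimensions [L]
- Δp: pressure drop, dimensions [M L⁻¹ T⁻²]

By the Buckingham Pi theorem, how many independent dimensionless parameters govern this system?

There are 3 variables and 3 base dimensions (M, L, T).
The dimension matrix has rank 2 (less than 3: the dimension vectors are linearly dependent).
Independent dimensionless groups: 3 − 2 = 1.

1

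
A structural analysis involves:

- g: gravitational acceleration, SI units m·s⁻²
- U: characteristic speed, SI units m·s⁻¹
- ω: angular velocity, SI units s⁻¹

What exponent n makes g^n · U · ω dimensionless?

-1

Balance the L exponent: (1)·n from g, plus (1) + (0) = 1 from the rest, must sum to zero.
n + 1 = 0, so n = -1.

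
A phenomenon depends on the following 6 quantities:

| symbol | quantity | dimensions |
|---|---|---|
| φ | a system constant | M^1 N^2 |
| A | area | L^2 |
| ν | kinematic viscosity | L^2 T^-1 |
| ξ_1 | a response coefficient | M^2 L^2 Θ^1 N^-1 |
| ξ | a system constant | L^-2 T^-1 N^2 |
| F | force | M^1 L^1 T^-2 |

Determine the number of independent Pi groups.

There are 6 variables and 5 base dimensions (M, L, T, Θ, N).
The dimension matrix has rank 5.
Independent dimensionless groups: 6 − 5 = 1.

1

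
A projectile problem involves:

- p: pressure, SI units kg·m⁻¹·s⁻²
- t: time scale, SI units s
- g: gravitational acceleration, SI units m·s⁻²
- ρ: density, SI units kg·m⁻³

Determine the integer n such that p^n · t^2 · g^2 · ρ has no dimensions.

-1

Balance the M exponent: (1)·n from p, plus 2·(0) + 2·(0) + (1) = 1 from the rest, must sum to zero.
n + 1 = 0, so n = -1.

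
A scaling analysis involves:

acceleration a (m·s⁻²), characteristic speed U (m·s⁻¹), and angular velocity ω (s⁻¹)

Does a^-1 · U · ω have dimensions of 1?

Sum the exponent of each base dimension across the product:
  M: −[a]_M + [U]_M + [ω]_M = −(0) + (0) + (0) = 0
  L: −[a]_L + [U]_L + [ω]_L = −(1) + (1) + (0) = 0
  T: −[a]_T + [U]_T + [ω]_T = −(-2) + (-1) + (-1) = 0
All base exponents vanish — dimensionless.

yes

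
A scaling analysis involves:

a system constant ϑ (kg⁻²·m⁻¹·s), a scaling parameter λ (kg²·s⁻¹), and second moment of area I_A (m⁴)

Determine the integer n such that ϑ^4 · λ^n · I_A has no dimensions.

4

Balance the M exponent: (2)·n from λ, plus 4·(-2) + (0) = -8 from the rest, must sum to zero.
2n − 8 = 0, so n = 4.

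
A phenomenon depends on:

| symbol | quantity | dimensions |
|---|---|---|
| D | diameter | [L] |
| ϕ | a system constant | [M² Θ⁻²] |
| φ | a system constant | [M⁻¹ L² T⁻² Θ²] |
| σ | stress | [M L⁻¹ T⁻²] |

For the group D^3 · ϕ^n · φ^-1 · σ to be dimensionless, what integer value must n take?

-1

Balance the M exponent: (2)·n from ϕ, plus 3·(0) − (-1) + (1) = 2 from the rest, must sum to zero.
2n + 2 = 0, so n = -1.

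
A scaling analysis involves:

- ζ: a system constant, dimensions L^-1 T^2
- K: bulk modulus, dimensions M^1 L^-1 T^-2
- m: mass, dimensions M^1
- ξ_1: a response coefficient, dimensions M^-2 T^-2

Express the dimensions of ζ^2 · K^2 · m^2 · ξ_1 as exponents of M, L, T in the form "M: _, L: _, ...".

Collect each base-dimension exponent across the product:
  M: 2·(0) + 2·(1) + 2·(1) + (-2) = 2
  L: 2·(-1) + 2·(-1) + 2·(0) + (0) = -4
  T: 2·(2) + 2·(-2) + 2·(0) + (-2) = -2
So the dimensions are [M² L⁻⁴ T⁻²].

M: 2, L: -4, T: -2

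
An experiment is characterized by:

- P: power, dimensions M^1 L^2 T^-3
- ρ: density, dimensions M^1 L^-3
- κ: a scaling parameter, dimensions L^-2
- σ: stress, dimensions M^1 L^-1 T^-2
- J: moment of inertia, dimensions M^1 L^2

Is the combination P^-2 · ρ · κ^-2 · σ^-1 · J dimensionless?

Sum the exponent of each base dimension across the product:
  M: −2·[P]_M + [ρ]_M − 2·[κ]_M − [σ]_M + [J]_M = −2·(1) + (1) − 2·(0) − (1) + (1) = -1
  L: −2·[P]_L + [ρ]_L − 2·[κ]_L − [σ]_L + [J]_L = −2·(2) + (-3) − 2·(-2) − (-1) + (2) = 0
  T: −2·[P]_T + [ρ]_T − 2·[κ]_T − [σ]_T + [J]_T = −2·(-3) + (0) − 2·(0) − (-2) + (0) = 8
Net dimensions [M⁻¹ T⁸] ≠ [1] — not dimensionless.

no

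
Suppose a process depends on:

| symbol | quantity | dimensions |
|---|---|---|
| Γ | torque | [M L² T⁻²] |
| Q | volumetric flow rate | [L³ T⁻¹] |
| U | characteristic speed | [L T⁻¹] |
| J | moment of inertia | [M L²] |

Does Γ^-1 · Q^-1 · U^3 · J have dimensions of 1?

yes

Sum the exponent of each base dimension across the product:
  M: −[Γ]_M − [Q]_M + 3·[U]_M + [J]_M = −(1) − (0) + 3·(0) + (1) = 0
  L: −[Γ]_L − [Q]_L + 3·[U]_L + [J]_L = −(2) − (3) + 3·(1) + (2) = 0
  T: −[Γ]_T − [Q]_T + 3·[U]_T + [J]_T = −(-2) − (-1) + 3·(-1) + (0) = 0
  I: −[Γ]_I − [Q]_I + 3·[U]_I + [J]_I = −(0) − (0) + 3·(0) + (0) = 0
All base exponents vanish — dimensionless.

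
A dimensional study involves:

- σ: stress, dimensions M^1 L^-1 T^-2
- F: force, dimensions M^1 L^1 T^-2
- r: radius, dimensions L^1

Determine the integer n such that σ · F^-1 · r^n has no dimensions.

2

Balance the L exponent: (1)·n from r, plus (-1) − (1) = -2 from the rest, must sum to zero.
n − 2 = 0, so n = 2.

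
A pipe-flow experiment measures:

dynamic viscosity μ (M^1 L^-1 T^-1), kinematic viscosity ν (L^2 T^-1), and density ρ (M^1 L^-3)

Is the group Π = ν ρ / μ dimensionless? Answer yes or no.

yes

Sum the exponent of each base dimension across the product:
  M: −[μ]_M + [ν]_M + [ρ]_M = −(1) + (0) + (1) = 0
  L: −[μ]_L + [ν]_L + [ρ]_L = −(-1) + (2) + (-3) = 0
  T: −[μ]_T + [ν]_T + [ρ]_T = −(-1) + (-1) + (0) = 0
All base exponents vanish — dimensionless.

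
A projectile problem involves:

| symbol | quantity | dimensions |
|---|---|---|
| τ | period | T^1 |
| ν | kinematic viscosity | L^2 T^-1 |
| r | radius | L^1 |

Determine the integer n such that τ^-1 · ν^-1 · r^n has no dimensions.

2

Balance the L exponent: (1)·n from r, plus −(0) − (2) = -2 from the rest, must sum to zero.
n − 2 = 0, so n = 2.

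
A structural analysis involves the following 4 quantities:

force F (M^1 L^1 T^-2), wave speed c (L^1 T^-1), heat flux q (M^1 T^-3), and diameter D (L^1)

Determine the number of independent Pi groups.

There are 4 variables and 3 base dimensions (M, L, T).
The dimension matrix has rank 3.
Independent dimensionless groups: 4 − 3 = 1.

1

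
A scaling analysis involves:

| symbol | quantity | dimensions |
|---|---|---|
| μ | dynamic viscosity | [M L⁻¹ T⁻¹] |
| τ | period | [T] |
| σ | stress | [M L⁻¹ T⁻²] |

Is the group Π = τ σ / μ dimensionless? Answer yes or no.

yes

Sum the exponent of each base dimension across the product:
  M: −[μ]_M + [τ]_M + [σ]_M = −(1) + (0) + (1) = 0
  L: −[μ]_L + [τ]_L + [σ]_L = −(-1) + (0) + (-1) = 0
  T: −[μ]_T + [τ]_T + [σ]_T = −(-1) + (1) + (-2) = 0
  I: −[μ]_I + [τ]_I + [σ]_I = −(0) + (0) + (0) = 0
All base exponents vanish — dimensionless.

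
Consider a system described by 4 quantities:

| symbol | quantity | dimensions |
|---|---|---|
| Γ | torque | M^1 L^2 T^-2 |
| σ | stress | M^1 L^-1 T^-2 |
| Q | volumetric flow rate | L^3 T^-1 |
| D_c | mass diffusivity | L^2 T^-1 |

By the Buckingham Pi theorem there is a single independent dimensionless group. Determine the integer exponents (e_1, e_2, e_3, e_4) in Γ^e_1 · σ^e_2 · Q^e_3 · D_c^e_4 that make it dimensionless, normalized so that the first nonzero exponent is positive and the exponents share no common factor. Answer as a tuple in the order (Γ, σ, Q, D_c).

(1, -1, -3, 3)

M: e_1·(1) + e_2·(1) + e_3·(0) + e_4·(0) = 0
L: e_1·(2) + e_2·(-1) + e_3·(3) + e_4·(2) = 0
T: e_1·(-2) + e_2·(-2) + e_3·(-1) + e_4·(-1) = 0
Solving this homogeneous linear system for the smallest-integer solution (first nonzero entry positive) gives (1, -1, -3, 3).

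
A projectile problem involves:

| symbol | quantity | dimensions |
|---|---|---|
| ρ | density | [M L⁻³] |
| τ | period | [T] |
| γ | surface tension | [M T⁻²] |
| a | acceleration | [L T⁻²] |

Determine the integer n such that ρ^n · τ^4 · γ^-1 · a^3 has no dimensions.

1

Balance the M exponent: (1)·n from ρ, plus 4·(0) − (1) + 3·(0) = -1 from the rest, must sum to zero.
n − 1 = 0, so n = 1.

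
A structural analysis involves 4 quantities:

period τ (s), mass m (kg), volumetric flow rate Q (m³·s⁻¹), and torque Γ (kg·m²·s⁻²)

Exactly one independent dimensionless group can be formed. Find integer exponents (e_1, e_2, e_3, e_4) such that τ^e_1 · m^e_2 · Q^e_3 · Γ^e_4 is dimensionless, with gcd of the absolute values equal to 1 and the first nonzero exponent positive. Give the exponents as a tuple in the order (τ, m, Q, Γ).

(4, -3, -2, 3)

M: e_1·(0) + e_2·(1) + e_3·(0) + e_4·(1) = 0
L: e_1·(0) + e_2·(0) + e_3·(3) + e_4·(2) = 0
T: e_1·(1) + e_2·(0) + e_3·(-1) + e_4·(-2) = 0
Solving this homogeneous linear system for the smallest-integer solution (first nonzero entry positive) gives (4, -3, -2, 3).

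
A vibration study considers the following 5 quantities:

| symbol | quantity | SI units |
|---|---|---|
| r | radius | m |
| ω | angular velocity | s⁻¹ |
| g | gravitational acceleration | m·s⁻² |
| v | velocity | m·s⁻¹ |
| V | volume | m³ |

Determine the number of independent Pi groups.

There are 5 variables and 2 base dimensions (L, T).
The dimension matrix has rank 2.
Independent dimensionless groups: 5 − 2 = 3.

3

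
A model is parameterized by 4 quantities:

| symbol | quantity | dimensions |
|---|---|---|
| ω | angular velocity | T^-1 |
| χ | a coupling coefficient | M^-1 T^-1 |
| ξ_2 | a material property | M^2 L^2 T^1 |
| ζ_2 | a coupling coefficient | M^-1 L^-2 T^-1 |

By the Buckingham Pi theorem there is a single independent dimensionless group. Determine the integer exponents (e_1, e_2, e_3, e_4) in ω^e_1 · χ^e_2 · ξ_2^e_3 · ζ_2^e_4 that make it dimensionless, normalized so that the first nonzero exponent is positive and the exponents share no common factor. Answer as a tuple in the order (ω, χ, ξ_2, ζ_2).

M: e_1·(0) + e_2·(-1) + e_3·(2) + e_4·(-1) = 0
L: e_1·(0) + e_2·(0) + e_3·(2) + e_4·(-2) = 0
T: e_1·(-1) + e_2·(-1) + e_3·(1) + e_4·(-1) = 0
Solving this homogeneous linear system for the smallest-integer solution (first nonzero entry positive) gives (1, -1, -1, -1).

(1, -1, -1, -1)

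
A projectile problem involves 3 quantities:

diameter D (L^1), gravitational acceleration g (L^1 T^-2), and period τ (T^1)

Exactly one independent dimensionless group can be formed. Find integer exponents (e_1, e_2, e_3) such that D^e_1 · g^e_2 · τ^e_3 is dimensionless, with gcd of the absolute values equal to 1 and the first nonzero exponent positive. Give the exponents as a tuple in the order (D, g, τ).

(1, -1, -2)

L: e_1·(1) + e_2·(1) + e_3·(0) = 0
T: e_1·(0) + e_2·(-2) + e_3·(1) = 0
Solving this homogeneous linear system for the smallest-integer solution (first nonzero entry positive) gives (1, -1, -2).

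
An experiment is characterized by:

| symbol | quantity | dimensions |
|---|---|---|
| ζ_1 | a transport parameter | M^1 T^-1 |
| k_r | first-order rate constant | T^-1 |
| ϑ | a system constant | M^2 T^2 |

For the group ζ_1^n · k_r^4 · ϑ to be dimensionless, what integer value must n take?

-2

Balance the M exponent: (1)·n from ζ_1, plus 4·(0) + (2) = 2 from the rest, must sum to zero.
n + 2 = 0, so n = -2.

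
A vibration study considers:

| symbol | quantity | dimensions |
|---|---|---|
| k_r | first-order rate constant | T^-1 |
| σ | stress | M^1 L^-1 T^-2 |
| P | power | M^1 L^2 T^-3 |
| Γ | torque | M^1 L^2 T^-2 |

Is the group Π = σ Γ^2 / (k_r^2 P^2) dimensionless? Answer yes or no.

Sum the exponent of each base dimension across the product:
  M: −2·[k_r]_M + [σ]_M − 2·[P]_M + 2·[Γ]_M = −2·(0) + (1) − 2·(1) + 2·(1) = 1
  L: −2·[k_r]_L + [σ]_L − 2·[P]_L + 2·[Γ]_L = −2·(0) + (-1) − 2·(2) + 2·(2) = -1
  T: −2·[k_r]_T + [σ]_T − 2·[P]_T + 2·[Γ]_T = −2·(-1) + (-2) − 2·(-3) + 2·(-2) = 2
Net dimensions [M L⁻¹ T²] ≠ [1] — not dimensionless.

no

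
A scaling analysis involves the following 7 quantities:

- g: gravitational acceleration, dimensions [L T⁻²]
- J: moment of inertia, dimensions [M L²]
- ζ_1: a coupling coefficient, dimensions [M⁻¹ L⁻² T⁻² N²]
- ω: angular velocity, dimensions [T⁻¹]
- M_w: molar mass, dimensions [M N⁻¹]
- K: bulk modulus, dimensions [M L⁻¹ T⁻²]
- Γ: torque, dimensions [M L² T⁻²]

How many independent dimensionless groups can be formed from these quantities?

There are 7 variables and 4 base dimensions (M, L, T, N).
The dimension matrix has rank 4.
Independent dimensionless groups: 7 − 4 = 3.

3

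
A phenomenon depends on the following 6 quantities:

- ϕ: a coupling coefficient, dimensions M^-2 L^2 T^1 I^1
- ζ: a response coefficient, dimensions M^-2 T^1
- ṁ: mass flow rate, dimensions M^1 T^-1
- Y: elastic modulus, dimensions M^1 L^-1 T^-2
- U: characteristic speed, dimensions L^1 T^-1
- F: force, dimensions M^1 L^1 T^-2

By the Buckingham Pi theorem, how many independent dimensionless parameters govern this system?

2

There are 6 variables and 4 base dimensions (M, L, T, I).
The dimension matrix has rank 4.
Independent dimensionless groups: 6 − 4 = 2.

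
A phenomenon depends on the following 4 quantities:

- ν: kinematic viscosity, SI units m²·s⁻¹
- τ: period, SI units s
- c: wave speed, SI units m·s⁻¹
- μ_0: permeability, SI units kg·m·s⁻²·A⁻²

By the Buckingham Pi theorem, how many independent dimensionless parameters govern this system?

1

There are 4 variables and 4 base dimensions (M, L, T, I).
The dimension matrix has rank 3 (less than 4: the dimension vectors are linearly dependent).
Independent dimensionless groups: 4 − 3 = 1.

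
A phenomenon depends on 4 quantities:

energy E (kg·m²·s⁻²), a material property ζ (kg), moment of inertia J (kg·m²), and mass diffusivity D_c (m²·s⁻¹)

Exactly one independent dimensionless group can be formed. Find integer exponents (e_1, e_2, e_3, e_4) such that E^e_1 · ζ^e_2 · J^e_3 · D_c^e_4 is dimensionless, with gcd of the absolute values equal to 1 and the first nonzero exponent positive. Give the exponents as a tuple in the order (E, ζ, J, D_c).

(1, -2, 1, -2)

M: e_1·(1) + e_2·(1) + e_3·(1) + e_4·(0) = 0
L: e_1·(2) + e_2·(0) + e_3·(2) + e_4·(2) = 0
T: e_1·(-2) + e_2·(0) + e_3·(0) + e_4·(-1) = 0
Solving this homogeneous linear system for the smallest-integer solution (first nonzero entry positive) gives (1, -2, 1, -2).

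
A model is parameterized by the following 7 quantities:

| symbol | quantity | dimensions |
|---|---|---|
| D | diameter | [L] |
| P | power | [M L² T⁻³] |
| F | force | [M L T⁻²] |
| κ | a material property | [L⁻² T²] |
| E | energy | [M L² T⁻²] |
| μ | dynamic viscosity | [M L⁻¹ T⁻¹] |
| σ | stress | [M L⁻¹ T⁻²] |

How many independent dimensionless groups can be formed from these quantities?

There are 7 variables and 3 base dimensions (M, L, T).
The dimension matrix has rank 3.
Independent dimensionless groups: 7 − 3 = 4.

4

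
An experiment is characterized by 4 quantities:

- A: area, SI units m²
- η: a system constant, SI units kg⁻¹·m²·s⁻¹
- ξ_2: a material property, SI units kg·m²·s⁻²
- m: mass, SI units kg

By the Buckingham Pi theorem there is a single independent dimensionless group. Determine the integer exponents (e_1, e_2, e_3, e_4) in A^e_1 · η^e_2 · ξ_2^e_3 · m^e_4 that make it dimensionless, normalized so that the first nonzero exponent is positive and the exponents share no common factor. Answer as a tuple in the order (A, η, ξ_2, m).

(1, -2, 1, -3)

M: e_1·(0) + e_2·(-1) + e_3·(1) + e_4·(1) = 0
L: e_1·(2) + e_2·(2) + e_3·(2) + e_4·(0) = 0
T: e_1·(0) + e_2·(-1) + e_3·(-2) + e_4·(0) = 0
Solving this homogeneous linear system for the smallest-integer solution (first nonzero entry positive) gives (1, -2, 1, -3).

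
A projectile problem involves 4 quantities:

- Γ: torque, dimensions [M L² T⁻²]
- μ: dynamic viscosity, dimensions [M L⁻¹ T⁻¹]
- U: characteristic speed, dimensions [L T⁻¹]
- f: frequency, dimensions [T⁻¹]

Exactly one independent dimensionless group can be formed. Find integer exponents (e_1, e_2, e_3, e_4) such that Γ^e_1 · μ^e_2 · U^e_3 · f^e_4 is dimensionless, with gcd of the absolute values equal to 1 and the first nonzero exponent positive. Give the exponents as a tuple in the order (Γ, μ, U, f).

(1, -1, -3, 2)

M: e_1·(1) + e_2·(1) + e_3·(0) + e_4·(0) = 0
L: e_1·(2) + e_2·(-1) + e_3·(1) + e_4·(0) = 0
T: e_1·(-2) + e_2·(-1) + e_3·(-1) + e_4·(-1) = 0
Solving this homogeneous linear system for the smallest-integer solution (first nonzero entry positive) gives (1, -1, -3, 2).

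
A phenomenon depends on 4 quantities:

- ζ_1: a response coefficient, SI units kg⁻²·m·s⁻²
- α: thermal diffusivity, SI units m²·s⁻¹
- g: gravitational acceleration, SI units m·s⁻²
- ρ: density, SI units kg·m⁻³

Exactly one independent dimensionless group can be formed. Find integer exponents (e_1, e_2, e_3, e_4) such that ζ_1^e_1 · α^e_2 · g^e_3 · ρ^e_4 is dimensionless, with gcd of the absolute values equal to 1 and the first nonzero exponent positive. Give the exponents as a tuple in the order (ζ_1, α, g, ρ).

M: e_1·(-2) + e_2·(0) + e_3·(0) + e_4·(1) = 0
L: e_1·(1) + e_2·(2) + e_3·(1) + e_4·(-3) = 0
T: e_1·(-2) + e_2·(-1) + e_3·(-2) + e_4·(0) = 0
Solving this homogeneous linear system for the smallest-integer solution (first nonzero entry positive) gives (1, 4, -3, 2).

(1, 4, -3, 2)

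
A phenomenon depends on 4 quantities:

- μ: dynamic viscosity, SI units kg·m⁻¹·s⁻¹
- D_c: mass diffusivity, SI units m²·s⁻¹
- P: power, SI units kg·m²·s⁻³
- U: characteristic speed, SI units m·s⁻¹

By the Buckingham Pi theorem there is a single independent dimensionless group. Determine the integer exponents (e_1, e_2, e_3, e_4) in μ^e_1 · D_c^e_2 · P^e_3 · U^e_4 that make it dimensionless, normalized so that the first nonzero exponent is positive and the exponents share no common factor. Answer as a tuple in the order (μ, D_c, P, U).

M: e_1·(1) + e_2·(0) + e_3·(1) + e_4·(0) = 0
L: e_1·(-1) + e_2·(2) + e_3·(2) + e_4·(1) = 0
T: e_1·(-1) + e_2·(-1) + e_3·(-3) + e_4·(-1) = 0
Solving this homogeneous linear system for the smallest-integer solution (first nonzero entry positive) gives (1, 1, -1, 1).

(1, 1, -1, 1)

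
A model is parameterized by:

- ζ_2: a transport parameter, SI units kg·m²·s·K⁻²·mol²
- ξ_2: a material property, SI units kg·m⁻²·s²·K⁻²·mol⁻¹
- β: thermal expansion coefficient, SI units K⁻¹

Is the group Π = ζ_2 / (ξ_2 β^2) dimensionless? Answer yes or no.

Sum the exponent of each base dimension across the product:
  M: [ζ_2]_M − [ξ_2]_M − 2·[β]_M = (1) − (1) − 2·(0) = 0
  L: [ζ_2]_L − [ξ_2]_L − 2·[β]_L = (2) − (-2) − 2·(0) = 4
  T: [ζ_2]_T − [ξ_2]_T − 2·[β]_T = (1) − (2) − 2·(0) = -1
  Θ: [ζ_2]_Θ − [ξ_2]_Θ − 2·[β]_Θ = (-2) − (-2) − 2·(-1) = 2
  N: [ζ_2]_N − [ξ_2]_N − 2·[β]_N = (2) − (-1) − 2·(0) = 3
Net dimensions [L⁴ T⁻¹ Θ² N³] ≠ [1] — not dimensionless.

no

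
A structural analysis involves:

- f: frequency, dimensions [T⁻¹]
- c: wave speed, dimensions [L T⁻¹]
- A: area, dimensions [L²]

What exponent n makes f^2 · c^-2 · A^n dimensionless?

1

Balance the L exponent: (2)·n from A, plus 2·(0) − 2·(1) = -2 from the rest, must sum to zero.
2n − 2 = 0, so n = 1.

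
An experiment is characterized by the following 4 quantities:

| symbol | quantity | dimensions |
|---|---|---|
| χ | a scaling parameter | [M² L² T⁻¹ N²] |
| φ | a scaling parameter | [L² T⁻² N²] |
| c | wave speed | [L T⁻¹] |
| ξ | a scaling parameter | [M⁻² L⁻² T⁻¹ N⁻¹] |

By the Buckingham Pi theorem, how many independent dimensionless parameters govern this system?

There are 4 variables and 4 base dimensions (M, L, T, N).
The dimension matrix has rank 4.
Independent dimensionless groups: 4 − 4 = 0.

0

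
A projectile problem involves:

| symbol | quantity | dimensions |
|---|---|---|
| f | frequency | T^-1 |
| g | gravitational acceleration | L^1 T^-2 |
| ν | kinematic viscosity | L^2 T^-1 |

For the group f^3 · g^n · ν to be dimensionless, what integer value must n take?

-2

Balance the L exponent: (1)·n from g, plus 3·(0) + (2) = 2 from the rest, must sum to zero.
n + 2 = 0, so n = -2.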